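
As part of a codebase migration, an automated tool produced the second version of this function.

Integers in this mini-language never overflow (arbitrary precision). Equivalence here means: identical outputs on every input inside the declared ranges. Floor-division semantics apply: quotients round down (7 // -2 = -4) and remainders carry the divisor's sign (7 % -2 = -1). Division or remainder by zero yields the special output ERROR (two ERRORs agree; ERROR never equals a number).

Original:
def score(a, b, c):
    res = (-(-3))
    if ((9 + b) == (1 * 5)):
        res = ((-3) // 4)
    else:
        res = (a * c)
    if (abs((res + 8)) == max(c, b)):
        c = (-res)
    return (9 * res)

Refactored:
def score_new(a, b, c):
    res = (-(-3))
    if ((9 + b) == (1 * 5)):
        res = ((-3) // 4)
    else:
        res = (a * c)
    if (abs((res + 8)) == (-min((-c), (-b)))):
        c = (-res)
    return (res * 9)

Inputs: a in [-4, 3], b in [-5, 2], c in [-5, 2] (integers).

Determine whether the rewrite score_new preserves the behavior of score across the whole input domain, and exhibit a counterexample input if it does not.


The two versions differ — the changes include min/max/abs usage differs.
As a probe, take a=-1, b=0, c=0: score runs res becomes 3; next ((9 + b) == (1 * 5)) evaluates to false; next res becomes 0; next (abs((res + 8)) == max(c, b)) evaluates to false; next final value 0; score_new runs res becomes 3; next ((9 + b) == (1 * 5)) evaluates to false; next res becomes 0; next (abs((res + 8)) == (-min((-c), (-b)))) evaluates to false; next final value 0; both end at 0.
An exhaustive pass over the 512 declared inputs shows identical outputs.
verdict: equivalent


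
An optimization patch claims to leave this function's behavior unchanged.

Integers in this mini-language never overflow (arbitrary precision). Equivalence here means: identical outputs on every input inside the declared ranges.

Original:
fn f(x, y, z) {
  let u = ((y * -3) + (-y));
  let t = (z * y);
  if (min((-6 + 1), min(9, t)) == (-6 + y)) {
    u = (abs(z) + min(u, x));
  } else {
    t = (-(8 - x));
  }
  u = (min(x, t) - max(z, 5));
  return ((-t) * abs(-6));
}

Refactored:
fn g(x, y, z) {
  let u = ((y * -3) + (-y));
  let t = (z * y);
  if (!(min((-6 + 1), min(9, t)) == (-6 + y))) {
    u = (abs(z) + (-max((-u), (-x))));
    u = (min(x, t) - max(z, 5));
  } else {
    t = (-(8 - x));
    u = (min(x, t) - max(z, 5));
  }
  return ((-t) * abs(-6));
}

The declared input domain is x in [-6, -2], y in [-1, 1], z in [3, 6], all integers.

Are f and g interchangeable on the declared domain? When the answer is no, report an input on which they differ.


Take x=-6, y=-1, z=3.
f: u=4, then t=-3, then (min((-6 + 1), min(9, t)) == (-6 + y)) is false, then t=-14, then u=-19, then returns 84
g: u=4, then t=-3, then (!(min((-6 + 1), min(9, t)) == (-6 + y))) is true, then u=-3, then u=-11, then returns 18
84 against 18: the behavior changed.
verdict: not equivalent; witness: x=-6, y=-1, z=3


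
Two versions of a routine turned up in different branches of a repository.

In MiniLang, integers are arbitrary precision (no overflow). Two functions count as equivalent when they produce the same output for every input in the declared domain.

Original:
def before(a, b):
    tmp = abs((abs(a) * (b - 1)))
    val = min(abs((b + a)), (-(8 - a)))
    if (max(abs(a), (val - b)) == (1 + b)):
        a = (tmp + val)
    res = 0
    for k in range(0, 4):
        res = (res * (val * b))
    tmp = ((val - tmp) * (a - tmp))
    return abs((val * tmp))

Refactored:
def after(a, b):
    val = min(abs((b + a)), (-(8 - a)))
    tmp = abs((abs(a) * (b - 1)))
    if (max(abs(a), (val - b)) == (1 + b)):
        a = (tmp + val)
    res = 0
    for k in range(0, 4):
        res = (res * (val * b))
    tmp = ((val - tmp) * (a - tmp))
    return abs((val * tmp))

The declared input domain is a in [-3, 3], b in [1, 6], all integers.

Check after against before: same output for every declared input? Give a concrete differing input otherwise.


Comparing the listings, the differences include: same computation, different form.
One worked example (a=0, b=4) — before: tmp=0, then val=-8, then (max(abs(a), (val - b)) == (1 + b)) is false, then res=0, then (k=0), then res=0, then (k=1), then res=0, then (k=2), then res=0, then (k=3), then res=0, then tmp=0, then returns 0; after: val=-8, then tmp=0, then (max(abs(a), (val - b)) == (1 + b)) is false, then res=0, then (k=0), then res=0, then (k=1), then res=0, then (k=2), then res=0, then (k=3), then res=0, then tmp=0, then returns 0; agreement on 0.
An exhaustive pass over the 42 declared inputs shows identical outputs.
verdict: equivalent


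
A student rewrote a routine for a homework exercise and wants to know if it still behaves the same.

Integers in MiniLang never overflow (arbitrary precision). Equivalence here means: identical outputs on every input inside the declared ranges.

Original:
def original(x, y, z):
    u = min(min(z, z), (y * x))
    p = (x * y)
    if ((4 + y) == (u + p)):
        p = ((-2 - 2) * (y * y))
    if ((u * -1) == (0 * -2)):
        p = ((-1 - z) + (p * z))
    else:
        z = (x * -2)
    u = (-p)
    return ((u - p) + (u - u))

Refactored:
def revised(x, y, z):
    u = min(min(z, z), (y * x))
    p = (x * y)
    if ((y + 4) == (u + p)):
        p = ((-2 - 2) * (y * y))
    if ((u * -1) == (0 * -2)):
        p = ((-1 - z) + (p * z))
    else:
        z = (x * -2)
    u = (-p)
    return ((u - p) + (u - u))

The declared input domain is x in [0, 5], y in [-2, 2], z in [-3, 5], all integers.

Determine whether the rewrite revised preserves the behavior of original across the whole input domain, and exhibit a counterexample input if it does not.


Differences: same computation, different form — yet all 270 inputs agree.
verdict: equivalent


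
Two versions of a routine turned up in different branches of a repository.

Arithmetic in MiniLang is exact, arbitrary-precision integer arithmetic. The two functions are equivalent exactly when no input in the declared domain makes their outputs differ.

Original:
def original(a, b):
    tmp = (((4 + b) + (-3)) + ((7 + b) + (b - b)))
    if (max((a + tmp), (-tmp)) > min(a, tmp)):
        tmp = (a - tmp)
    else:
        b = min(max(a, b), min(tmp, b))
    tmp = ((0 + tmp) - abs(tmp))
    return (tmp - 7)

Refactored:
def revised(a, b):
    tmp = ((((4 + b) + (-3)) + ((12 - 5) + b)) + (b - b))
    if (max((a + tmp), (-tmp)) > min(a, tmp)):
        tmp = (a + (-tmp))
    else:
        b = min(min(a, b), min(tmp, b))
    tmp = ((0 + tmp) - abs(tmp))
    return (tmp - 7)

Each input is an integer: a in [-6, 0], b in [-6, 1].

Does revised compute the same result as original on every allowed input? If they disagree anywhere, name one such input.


The one real change (`max(a, b)` became `min(a, b)`) has no effect anywhere in the declared ranges.
One worked example (a=-4, b=-6) — original: tmp becomes -4; next (max((a + tmp), (-tmp)) > min(a, tmp)) evaluates to true; next tmp becomes 0; next tmp becomes 0; next final value -7; revised: tmp becomes -4; next (max((a + tmp), (-tmp)) > min(a, tmp)) evaluates to true; next tmp becomes 0; next tmp becomes 0; next final value -7; agreement on -7.
Across all 56 domain points the two functions coincide.
verdict: equivalent


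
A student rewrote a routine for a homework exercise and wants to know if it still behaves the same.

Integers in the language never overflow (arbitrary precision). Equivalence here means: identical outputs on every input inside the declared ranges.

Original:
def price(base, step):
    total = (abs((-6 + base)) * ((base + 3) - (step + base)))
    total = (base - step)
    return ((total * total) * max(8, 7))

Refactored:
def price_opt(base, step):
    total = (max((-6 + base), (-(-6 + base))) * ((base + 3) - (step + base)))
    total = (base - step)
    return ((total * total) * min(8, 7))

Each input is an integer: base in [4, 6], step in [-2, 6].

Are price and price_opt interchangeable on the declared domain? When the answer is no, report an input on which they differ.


base=4, step=-2 yields 288 from price but 252 from price_opt.
verdict: not equivalent; witness: base=4, step=-2


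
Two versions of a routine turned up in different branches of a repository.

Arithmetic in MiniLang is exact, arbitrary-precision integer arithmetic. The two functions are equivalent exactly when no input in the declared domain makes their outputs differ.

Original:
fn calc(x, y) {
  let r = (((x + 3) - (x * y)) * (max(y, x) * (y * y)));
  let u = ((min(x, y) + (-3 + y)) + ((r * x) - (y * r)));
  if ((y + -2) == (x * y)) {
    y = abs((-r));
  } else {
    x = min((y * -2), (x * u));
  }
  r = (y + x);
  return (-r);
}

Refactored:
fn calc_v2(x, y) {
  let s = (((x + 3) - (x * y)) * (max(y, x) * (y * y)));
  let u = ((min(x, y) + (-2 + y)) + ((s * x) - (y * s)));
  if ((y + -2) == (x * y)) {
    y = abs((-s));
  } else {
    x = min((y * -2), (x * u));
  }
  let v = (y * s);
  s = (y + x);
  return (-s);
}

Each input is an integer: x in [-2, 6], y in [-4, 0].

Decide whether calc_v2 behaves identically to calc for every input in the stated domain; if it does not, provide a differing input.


Input x=-2, y=-4: 878 from calc versus 880 from calc_v2.
verdict: not equivalent; witness: x=-2, y=-4


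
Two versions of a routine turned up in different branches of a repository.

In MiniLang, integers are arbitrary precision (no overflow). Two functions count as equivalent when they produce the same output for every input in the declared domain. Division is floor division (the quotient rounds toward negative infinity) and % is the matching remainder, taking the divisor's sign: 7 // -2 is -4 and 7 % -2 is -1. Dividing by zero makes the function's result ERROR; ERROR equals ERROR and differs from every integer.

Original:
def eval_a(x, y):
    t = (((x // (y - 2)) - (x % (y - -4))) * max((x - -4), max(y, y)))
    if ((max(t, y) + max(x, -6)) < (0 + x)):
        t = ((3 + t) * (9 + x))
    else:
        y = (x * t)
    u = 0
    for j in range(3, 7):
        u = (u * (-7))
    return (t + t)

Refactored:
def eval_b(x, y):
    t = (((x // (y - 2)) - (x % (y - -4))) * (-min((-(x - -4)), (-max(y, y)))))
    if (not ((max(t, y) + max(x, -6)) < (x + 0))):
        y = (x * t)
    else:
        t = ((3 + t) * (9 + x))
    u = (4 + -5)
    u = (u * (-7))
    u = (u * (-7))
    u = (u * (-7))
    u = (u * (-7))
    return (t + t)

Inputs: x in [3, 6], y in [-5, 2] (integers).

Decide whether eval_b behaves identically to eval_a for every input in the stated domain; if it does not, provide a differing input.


The suspicious-looking change has no observable effect anywhere in the declared ranges; all 32 inputs agree.
verdict: equivalent


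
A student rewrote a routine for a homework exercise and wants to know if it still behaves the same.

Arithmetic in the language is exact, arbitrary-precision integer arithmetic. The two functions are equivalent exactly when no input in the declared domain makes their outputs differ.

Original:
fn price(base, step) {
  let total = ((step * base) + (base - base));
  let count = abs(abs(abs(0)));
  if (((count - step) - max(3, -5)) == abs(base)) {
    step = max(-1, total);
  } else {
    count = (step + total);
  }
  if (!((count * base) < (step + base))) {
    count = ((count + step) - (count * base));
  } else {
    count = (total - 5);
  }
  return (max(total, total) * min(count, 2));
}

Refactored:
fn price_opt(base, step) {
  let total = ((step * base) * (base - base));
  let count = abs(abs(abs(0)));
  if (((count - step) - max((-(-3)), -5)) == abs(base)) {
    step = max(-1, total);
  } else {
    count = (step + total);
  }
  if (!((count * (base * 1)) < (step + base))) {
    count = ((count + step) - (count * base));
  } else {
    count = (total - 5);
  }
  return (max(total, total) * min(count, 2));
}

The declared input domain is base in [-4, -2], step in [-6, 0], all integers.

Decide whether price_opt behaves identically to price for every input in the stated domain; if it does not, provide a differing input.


Try base=-4, step=-6.
price: total=24, then count=0, then (((count - step) - max(3, -5)) == abs(base)) is false, then count=18, then (!((count * base) < (step + base))) is false, then count=19, then returns 48
price_opt: total=0, then count=0, then (((count - step) - max((-(-3)), -5)) == abs(base)) is false, then count=-6, then (!((count * (base * 1)) < (step + base))) is true, then count=-36, then returns 0
48 against 0: the behavior changed.
verdict: not equivalent; witness: base=-4, step=-6


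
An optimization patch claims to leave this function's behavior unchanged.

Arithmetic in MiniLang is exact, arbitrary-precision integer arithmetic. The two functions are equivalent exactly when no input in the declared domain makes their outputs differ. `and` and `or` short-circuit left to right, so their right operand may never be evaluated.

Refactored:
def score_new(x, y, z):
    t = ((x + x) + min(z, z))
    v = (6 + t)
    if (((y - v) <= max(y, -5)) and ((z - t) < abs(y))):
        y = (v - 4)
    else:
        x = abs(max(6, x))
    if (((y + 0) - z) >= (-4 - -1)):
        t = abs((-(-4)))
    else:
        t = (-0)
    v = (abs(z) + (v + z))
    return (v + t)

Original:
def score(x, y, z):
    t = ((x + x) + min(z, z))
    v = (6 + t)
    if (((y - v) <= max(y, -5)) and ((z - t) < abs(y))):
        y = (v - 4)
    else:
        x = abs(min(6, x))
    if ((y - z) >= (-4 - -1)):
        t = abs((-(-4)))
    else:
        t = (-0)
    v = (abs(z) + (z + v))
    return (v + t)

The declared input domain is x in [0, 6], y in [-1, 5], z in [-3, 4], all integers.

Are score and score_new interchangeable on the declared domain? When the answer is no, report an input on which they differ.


Equivalent. The one real change (`min(6, x)` became `max(6, x)`) has no effect anywhere in the declared ranges.
An exhaustive pass over the 392 declared inputs shows identical outputs.
Tracing x=6, y=4, z=-3: score: t := 9 | v := 15 | (((y - v) <= max(y, -5)) and ((z - t) < abs(y))): true | y := 11 | ((y - z) >= (-4 - -1)): true | t := 4 | v := 15 | result 19 | score_new: t := 9 | v := 15 | (((y - v) <= max(y, -5)) and ((z - t) < abs(y))): true | y := 11 | (((y + 0) - z) >= (-4 - -1)): true | t := 4 | v := 15 | result 19 — matching result 19.
verdict: equivalent


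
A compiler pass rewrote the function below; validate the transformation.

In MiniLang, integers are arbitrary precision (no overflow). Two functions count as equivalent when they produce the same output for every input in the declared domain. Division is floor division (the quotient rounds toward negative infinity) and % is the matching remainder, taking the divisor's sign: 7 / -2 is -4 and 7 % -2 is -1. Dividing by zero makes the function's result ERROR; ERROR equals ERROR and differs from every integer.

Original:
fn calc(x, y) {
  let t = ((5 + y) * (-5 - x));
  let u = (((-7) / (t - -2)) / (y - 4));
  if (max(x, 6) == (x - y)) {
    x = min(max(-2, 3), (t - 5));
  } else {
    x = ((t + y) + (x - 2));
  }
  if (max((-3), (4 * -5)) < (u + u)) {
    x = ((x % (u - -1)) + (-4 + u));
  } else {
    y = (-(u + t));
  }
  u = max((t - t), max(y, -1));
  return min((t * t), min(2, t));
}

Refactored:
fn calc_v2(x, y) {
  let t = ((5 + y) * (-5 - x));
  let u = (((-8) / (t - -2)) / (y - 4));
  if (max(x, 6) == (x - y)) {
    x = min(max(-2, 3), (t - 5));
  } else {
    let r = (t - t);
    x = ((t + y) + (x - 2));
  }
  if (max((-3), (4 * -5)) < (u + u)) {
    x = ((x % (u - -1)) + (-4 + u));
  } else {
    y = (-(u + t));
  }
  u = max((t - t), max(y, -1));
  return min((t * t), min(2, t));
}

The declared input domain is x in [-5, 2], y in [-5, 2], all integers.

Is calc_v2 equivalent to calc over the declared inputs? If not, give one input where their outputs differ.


Take x=-3, y=0.
calc: t = -10; u = 0; (max(x, 6) == (x - y)) -> false; x = -15; (max((-3), (4 * -5)) < (u + u)) -> true; x = -4; u = 0; return -10
calc_v2: t = -10; u = -1; (max(x, 6) == (x - y)) -> false; r = 0; x = -15; (max((-3), (4 * -5)) < (u + u)) -> true; division by zero -> ERROR
-10 and ERROR differ, so these are not the same function on this domain.
verdict: not equivalent; witness: x=-3, y=0


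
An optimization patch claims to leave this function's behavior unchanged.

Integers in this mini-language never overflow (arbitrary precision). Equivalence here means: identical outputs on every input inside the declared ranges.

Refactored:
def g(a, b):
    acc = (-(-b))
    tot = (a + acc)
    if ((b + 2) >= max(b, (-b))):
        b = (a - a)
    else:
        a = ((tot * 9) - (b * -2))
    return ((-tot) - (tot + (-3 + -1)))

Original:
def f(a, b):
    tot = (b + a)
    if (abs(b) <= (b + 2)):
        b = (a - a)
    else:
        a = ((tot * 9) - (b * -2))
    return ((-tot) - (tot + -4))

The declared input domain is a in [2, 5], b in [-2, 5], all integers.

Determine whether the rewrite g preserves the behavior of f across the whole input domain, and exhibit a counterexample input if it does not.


Differences: constant usage differs, min/max/abs usage differs, arithmetic usage differs, comparison usage differs, local variable names differ, statement counts differ — yet all 32 inputs agree.
verdict: equivalent


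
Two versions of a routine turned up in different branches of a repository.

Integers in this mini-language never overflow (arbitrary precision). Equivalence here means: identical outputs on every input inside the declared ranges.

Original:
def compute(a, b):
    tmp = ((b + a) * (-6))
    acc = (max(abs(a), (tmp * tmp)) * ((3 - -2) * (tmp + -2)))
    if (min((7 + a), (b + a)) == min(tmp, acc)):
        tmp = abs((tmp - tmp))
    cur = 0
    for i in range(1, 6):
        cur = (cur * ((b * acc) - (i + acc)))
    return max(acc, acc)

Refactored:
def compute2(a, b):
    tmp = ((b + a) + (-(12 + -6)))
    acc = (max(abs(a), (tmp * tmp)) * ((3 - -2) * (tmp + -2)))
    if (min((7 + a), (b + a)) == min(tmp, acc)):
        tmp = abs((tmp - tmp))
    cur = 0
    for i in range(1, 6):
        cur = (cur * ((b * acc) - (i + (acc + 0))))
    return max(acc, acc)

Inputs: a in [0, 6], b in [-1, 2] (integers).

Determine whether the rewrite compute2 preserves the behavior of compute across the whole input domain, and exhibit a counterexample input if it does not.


Not equivalent: a=0, b=-1 separates them (720 vs -2205).
compute: tmp=6, then acc=720, then (min((7 + a), (b + a)) == min(tmp, acc)) is false, then cur=0, then (i=1), then cur=0, then (i=2), then cur=0, then (i=3), then cur=0, then (i=4), then cur=0, then (i=5), then cur=0, then returns 720
compute2: tmp=-7, then acc=-2205, then (min((7 + a), (b + a)) == min(tmp, acc)) is false, then cur=0, then (i=1), then cur=0, then (i=2), then cur=0, then (i=3), then cur=0, then (i=4), then cur=0, then (i=5), then cur=0, then returns -2205
verdict: not equivalent; witness: a=0, b=-1


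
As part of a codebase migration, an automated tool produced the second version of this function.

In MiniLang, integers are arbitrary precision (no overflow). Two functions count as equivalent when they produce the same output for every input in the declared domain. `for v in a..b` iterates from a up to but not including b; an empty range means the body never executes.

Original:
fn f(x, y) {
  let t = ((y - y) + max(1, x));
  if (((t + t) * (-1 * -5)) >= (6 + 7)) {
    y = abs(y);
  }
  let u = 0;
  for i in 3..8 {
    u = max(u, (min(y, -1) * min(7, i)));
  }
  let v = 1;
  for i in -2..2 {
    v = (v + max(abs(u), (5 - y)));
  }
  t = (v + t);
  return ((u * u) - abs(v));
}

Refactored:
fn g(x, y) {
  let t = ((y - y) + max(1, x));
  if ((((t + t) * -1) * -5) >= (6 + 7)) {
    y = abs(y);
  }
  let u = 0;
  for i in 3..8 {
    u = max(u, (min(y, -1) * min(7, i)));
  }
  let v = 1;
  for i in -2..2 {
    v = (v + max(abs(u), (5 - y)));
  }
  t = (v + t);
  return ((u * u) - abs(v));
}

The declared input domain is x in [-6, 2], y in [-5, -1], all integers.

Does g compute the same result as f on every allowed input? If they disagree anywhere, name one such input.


Comparing the listings, the differences include: same computation, different form.
As a probe, take x=1, y=-1: f runs t becomes 1; next (((t + t) * (-1 * -5)) >= (6 + 7)) evaluates to false; next u becomes 0; next at i=3:; next u becomes 0; next at i=4:; next u becomes 0; next at i=5:; next u becomes 0; next at i=6:; next u becomes 0; next at i=7:; next u becomes 0; next v becomes 1; next at i=-2:; next v becomes 7; next at i=-1:; next v becomes 13; next at i=0:; next v becomes 19; next at i=1:; next v becomes 25; next t becomes 26; next final value -25; g runs t becomes 1; next ((((t + t) * -1) * -5) >= (6 + 7)) evaluates to false; next u becomes 0; next at i=3:; next u becomes 0; next at i=4:; next u becomes 0; next at i=5:; next u becomes 0; next at i=6:; next u becomes 0; next at i=7:; next u becomes 0; next v becomes 1; next at i=-2:; next v becomes 7; next at i=-1:; next v becomes 13; next at i=0:; next v becomes 19; next at i=1:; next v becomes 25; next t becomes 26; next final value -25; both end at -25.
An exhaustive pass over the 45 declared inputs shows identical outputs.
verdict: equivalent


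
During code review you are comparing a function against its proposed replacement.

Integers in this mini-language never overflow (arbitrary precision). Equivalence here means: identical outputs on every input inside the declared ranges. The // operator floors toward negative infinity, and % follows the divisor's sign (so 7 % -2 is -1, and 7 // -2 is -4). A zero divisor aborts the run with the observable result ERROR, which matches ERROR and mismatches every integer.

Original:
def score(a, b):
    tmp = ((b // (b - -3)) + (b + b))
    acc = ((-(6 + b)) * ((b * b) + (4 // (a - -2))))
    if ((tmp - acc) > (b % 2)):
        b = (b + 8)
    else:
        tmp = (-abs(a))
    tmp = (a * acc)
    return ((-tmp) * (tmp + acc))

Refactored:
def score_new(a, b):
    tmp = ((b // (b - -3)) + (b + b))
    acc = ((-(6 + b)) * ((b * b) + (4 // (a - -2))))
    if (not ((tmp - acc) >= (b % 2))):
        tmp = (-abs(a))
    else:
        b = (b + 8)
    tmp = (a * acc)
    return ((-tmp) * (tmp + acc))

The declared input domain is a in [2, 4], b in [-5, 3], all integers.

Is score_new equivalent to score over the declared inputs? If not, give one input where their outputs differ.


The one real change (`((tmp - acc) > (b % 2))` became `((tmp - acc) >= (b % 2))`) has no effect anywhere in the declared ranges.
Tracing a=2, b=2: score: tmp=4, then acc=-40, then ((tmp - acc) > (b % 2)) is true, then b=10, then tmp=-80, then returns -9600 | score_new: tmp=4, then acc=-40, then (not ((tmp - acc) >= (b % 2))) is false, then b=10, then tmp=-80, then returns -9600 — matching result -9600.
Sweeping the whole domain (27 inputs) finds no disagreement.
verdict: equivalent


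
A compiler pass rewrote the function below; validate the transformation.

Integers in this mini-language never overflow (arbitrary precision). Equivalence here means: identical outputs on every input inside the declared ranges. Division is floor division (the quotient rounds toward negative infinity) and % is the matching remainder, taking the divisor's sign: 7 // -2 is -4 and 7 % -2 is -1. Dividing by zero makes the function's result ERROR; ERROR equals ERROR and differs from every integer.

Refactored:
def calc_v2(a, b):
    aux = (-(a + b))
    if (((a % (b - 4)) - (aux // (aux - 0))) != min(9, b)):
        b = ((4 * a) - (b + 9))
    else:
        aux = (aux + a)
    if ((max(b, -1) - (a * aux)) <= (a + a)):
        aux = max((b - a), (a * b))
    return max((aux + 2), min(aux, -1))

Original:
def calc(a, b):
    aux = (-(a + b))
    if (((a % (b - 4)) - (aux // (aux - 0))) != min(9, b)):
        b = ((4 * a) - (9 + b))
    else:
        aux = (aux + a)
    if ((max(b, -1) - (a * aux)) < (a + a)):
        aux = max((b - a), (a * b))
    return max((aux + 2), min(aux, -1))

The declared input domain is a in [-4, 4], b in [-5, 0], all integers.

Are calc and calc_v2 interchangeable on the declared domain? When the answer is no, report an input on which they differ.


The rewrite breaks on a=4, b=-5, where the results are 3 and 50.
calc: aux := 1 | (((a % (b - 4)) - (aux // (aux - 0))) != min(9, b)): true | b := 12 | ((max(b, -1) - (a * aux)) < (a + a)): false | result 3
calc_v2: aux := 1 | (((a % (b - 4)) - (aux // (aux - 0))) != min(9, b)): true | b := 12 | ((max(b, -1) - (a * aux)) <= (a + a)): true | aux := 48 | result 50
verdict: not equivalent; witness: a=4, b=-5


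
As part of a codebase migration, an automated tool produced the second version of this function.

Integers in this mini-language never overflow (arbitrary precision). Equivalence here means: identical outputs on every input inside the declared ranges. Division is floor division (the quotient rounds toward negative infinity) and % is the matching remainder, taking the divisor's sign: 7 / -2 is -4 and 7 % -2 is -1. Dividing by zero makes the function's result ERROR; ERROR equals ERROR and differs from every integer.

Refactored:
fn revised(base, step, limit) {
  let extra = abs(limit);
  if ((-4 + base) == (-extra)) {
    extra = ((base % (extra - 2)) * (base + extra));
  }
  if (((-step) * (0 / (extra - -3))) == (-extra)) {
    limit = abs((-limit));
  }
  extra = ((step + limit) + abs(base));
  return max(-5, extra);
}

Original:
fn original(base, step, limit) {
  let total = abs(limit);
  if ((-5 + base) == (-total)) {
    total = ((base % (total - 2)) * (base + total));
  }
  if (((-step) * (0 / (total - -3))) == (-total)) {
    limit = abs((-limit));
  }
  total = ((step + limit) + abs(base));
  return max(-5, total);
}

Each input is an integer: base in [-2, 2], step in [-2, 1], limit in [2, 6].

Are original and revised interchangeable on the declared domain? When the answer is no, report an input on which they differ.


The rewrite breaks on base=2, step=-2, limit=2, where the results are 2 and ERROR.
original: total=2, then ((-5 + base) == (-total)) is false, then (((-step) * (0 / (total - -3))) == (-total)) is false, then total=2, then returns 2
revised: extra=2, then ((-4 + base) == (-extra)) is true, then a zero divisor aborts: ERROR
verdict: not equivalent; witness: base=2, step=-2, limit=2


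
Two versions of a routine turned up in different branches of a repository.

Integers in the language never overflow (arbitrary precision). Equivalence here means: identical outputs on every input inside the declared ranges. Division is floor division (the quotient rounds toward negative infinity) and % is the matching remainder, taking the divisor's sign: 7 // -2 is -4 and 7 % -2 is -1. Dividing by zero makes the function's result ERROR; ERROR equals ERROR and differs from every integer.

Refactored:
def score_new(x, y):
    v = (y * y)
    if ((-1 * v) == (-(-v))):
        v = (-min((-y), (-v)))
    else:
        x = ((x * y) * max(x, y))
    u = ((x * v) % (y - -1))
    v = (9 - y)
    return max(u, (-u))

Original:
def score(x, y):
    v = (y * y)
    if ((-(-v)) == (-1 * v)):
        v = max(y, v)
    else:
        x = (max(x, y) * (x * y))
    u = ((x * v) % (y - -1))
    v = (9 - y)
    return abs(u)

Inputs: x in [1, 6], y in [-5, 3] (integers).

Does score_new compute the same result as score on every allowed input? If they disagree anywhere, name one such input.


Behavior is preserved: although min/max/abs usage differs, the outputs never diverge.
As a probe, take x=6, y=-3: score runs v=9, then ((-(-v)) == (-1 * v)) is false, then x=-108, then u=0, then v=12, then returns 0; score_new runs v=9, then ((-1 * v) == (-(-v))) is false, then x=-108, then u=0, then v=12, then returns 0; both end at 0.
Across all 54 domain points the two functions coincide.
verdict: equivalent


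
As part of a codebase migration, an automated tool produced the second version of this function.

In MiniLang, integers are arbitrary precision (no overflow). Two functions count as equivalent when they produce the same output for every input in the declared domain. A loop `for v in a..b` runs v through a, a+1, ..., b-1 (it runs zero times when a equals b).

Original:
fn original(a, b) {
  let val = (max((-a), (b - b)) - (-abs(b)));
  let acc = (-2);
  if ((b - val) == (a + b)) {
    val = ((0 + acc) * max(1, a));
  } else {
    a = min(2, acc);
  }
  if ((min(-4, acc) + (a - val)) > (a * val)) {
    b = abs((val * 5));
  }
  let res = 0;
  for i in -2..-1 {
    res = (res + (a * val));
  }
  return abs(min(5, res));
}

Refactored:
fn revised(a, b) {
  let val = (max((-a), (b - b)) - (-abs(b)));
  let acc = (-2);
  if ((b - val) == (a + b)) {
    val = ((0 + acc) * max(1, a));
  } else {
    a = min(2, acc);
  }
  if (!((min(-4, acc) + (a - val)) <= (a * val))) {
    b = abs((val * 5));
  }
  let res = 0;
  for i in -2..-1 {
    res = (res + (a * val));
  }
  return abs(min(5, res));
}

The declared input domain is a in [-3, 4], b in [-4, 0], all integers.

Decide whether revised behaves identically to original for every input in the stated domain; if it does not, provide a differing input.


The two versions differ — the changes include boolean connective usage differs, plus comparison usage differs.
As a probe, take a=-1, b=0: original runs val=1, then acc=-2, then ((b - val) == (a + b)) is true, then val=-2, then ((min(-4, acc) + (a - val)) > (a * val)) is false, then res=0, then (i=-2), then res=2, then returns 2; revised runs val=1, then acc=-2, then ((b - val) == (a + b)) is true, then val=-2, then (!((min(-4, acc) + (a - val)) <= (a * val))) is false, then res=0, then (i=-2), then res=2, then returns 2; both end at 2.
Checked all 40 inputs in the declared domain: the outputs agree on every one.
verdict: equivalent


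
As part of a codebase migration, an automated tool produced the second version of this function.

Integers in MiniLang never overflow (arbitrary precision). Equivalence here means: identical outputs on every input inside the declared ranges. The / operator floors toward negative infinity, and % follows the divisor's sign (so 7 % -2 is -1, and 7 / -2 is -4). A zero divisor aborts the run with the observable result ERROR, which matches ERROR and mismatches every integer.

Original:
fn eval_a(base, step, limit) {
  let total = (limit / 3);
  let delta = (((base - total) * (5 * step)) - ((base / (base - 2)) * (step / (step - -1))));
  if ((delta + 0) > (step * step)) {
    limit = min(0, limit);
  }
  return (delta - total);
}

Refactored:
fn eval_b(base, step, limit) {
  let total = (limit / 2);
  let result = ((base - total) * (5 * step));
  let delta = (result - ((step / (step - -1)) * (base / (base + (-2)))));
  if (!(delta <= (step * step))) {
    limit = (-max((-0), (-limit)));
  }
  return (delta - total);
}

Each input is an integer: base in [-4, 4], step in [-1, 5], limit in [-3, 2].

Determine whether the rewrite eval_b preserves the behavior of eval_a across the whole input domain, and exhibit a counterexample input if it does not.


These are not equivalent — on base=-4, step=0, limit=-3 the outputs split (1 vs 2).
eval_a: total=-1, then delta=0, then ((delta + 0) > (step * step)) is false, then returns 1
eval_b: total=-2, then result=0, then delta=0, then (!(delta <= (step * step))) is false, then returns 2
verdict: not equivalent; witness: base=-4, step=0, limit=-3


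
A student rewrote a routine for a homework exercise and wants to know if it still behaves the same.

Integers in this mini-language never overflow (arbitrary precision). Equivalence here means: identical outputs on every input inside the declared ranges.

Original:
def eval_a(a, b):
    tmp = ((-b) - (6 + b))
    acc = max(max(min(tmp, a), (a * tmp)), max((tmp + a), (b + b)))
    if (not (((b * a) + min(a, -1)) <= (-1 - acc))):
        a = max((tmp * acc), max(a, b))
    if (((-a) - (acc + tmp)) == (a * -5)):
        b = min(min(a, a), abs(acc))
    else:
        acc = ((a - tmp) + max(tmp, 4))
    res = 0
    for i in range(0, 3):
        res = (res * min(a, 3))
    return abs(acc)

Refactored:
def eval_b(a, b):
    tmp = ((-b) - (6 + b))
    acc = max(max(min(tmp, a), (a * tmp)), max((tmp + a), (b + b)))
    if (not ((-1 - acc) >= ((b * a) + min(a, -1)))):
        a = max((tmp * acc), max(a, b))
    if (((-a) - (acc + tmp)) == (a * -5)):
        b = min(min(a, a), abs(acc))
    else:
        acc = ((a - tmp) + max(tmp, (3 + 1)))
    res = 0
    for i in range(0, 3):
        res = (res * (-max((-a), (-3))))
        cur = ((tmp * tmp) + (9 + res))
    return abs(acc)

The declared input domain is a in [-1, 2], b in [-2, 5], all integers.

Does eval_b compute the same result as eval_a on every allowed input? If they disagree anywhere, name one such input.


Differences: local variable names differ; and constant usage differs; and statement counts differ; and min/max/abs usage differs; and comparison usage differs; and arithmetic usage differs — yet all 32 inputs agree.
verdict: equivalent


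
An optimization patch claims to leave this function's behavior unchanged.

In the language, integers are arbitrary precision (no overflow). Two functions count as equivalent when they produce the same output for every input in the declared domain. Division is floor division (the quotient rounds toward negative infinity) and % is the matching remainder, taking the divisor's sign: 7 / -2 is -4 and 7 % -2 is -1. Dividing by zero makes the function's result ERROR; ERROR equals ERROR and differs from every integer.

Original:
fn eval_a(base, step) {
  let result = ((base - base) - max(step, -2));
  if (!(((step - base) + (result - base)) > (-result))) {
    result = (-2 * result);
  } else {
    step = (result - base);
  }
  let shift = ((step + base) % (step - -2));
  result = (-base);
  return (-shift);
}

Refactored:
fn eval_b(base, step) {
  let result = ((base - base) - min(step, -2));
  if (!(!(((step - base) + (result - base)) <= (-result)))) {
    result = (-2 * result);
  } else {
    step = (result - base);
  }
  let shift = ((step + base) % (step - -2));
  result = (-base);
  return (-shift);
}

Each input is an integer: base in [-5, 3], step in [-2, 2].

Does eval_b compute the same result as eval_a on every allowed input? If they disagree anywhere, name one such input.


There is a counterexample at base=-5, step=-1: -1 on one side, -2 on the other.
eval_a: result becomes 1; next (!(((step - base) + (result - base)) > (-result))) evaluates to false; next step becomes 6; next shift becomes 1; next result becomes 5; next final value -1
eval_b: result becomes 2; next (!(!(((step - base) + (result - base)) <= (-result)))) evaluates to false; next step becomes 7; next shift becomes 2; next result becomes 5; next final value -2
verdict: not equivalent; witness: base=-5, step=-1


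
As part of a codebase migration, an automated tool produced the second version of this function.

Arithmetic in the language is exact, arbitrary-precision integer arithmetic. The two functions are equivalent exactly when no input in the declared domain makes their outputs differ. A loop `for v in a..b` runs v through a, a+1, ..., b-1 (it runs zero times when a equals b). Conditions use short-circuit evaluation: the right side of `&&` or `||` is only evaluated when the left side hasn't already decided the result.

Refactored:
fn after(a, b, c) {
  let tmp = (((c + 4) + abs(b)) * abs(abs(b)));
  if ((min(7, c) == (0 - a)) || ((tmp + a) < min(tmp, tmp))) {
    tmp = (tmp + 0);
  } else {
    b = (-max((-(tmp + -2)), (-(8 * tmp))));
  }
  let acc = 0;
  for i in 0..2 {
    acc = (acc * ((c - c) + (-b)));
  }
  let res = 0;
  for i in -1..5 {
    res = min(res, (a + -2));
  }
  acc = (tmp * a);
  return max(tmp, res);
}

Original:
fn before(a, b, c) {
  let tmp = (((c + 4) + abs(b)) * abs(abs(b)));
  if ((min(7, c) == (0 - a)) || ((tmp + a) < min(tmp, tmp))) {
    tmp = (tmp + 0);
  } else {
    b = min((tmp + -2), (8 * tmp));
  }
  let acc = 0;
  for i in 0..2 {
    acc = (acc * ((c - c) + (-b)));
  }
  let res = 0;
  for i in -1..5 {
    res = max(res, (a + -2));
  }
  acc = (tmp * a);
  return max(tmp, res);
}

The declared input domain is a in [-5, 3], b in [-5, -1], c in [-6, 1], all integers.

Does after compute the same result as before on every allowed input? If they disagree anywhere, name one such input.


Not equivalent: a=-5, b=-1, c=-6 separates them (0 vs -1).
before: tmp=-1, then ((min(7, c) == (0 - a)) || ((tmp + a) < min(tmp, tmp))) is true, then tmp=-1, then acc=0, then (i=0), then acc=0, then (i=1), then acc=0, then res=0, then (i=-1), then res=0, then (i=0), then res=0, then (i=1), then res=0, then (i=2), then res=0, then (i=3), then res=0, then (i=4), then res=0, then acc=5, then returns 0
after: tmp=-1, then ((min(7, c) == (0 - a)) || ((tmp + a) < min(tmp, tmp))) is true, then tmp=-1, then acc=0, then (i=0), then acc=0, then (i=1), then acc=0, then res=0, then (i=-1), then res=-7, then (i=0), then res=-7, then (i=1), then res=-7, then (i=2), then res=-7, then (i=3), then res=-7, then (i=4), then res=-7, then acc=5, then returns -1
verdict: not equivalent; witness: a=-5, b=-1, c=-6


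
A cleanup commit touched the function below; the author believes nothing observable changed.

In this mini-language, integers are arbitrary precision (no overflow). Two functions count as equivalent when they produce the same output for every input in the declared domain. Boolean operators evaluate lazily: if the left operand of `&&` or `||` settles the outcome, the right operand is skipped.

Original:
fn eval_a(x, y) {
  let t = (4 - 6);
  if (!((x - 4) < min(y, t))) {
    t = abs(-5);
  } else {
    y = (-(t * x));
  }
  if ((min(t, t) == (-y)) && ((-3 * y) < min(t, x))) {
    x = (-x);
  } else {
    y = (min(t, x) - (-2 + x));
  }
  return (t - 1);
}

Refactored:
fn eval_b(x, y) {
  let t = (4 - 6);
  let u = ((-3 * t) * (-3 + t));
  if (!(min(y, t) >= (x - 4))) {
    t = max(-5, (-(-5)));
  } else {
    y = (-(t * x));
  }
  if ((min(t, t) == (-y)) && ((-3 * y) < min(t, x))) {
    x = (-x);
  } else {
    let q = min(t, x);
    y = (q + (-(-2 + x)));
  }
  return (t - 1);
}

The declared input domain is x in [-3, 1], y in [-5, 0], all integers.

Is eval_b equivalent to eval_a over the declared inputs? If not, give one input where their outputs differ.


x=-1, y=-5 yields 4 from eval_a but -3 from eval_b.
verdict: not equivalent; witness: x=-1, y=-5


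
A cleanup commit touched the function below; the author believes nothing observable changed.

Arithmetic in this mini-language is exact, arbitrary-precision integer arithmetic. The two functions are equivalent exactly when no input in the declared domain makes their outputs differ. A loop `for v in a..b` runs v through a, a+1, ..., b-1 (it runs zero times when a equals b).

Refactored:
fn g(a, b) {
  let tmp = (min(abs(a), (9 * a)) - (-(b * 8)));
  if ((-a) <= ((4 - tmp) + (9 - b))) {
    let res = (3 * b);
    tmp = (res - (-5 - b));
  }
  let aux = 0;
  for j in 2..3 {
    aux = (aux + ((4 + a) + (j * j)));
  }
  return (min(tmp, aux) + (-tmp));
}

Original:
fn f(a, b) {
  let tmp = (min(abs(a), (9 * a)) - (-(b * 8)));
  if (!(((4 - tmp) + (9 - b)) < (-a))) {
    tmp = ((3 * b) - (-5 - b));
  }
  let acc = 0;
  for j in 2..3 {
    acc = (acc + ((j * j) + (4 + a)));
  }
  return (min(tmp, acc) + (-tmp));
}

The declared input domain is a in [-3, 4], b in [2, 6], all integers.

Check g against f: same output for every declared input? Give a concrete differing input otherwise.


The two are interchangeable: statement counts differ, plus boolean connective usage differs, plus local variable names differ, plus comparison usage differs, and every declared input agrees.
Spot check at a=-3, b=6 — f: tmp becomes 21; next (!(((4 - tmp) + (9 - b)) < (-a))) evaluates to false; next acc becomes 0; next at j=2:; next acc becomes 5; next final value -16. g: tmp becomes 21; next ((-a) <= ((4 - tmp) + (9 - b))) evaluates to false; next aux becomes 0; next at j=2:; next aux becomes 5; next final value -16. Both give -16.
Sweeping the whole domain (40 inputs) finds no disagreement.
verdict: equivalent


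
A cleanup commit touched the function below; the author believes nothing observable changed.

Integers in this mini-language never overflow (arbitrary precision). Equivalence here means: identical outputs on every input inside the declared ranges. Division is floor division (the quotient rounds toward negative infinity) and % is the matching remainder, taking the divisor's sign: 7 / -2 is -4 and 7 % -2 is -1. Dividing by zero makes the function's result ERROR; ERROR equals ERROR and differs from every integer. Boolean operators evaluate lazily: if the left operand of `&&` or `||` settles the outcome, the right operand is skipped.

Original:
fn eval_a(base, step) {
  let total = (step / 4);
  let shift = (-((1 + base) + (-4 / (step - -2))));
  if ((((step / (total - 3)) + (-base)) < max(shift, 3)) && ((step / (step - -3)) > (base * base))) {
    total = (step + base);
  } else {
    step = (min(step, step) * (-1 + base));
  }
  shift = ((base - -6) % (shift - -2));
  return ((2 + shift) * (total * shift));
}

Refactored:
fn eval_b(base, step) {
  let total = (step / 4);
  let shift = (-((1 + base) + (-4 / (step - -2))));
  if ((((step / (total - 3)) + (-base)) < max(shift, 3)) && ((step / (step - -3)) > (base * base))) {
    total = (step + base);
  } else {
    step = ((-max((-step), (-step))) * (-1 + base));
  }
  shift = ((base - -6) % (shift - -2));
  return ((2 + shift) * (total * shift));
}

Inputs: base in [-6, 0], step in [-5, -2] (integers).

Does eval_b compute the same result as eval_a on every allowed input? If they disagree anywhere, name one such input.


Differences: min/max/abs usage differs — yet all 28 inputs agree.
verdict: equivalent
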